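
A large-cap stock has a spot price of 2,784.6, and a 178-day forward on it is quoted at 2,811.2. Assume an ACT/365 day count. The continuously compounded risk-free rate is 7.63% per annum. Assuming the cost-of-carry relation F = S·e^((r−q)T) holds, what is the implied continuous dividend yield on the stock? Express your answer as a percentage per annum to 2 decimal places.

5.68%

From F = S·e^((r−q)T): (r − q) = ln(F/S)/T
ln(2811.2/2784.6) = ln(1.009553) = 0.009508
(r − q) = 0.009508 / (178/365) = 0.019497
q = r − ln(F/S)/T = 0.0763 − 0.019497 = 0.056803
q = 5.68%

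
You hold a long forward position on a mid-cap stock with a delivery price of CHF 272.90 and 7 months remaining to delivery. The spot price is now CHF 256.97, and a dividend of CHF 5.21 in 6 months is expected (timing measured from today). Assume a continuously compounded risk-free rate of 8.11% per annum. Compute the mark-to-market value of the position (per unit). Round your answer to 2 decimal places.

PV(remaining dividends) I = 5.21·e^(−0.0811·6/12) = 5.0030
Current forward F = (S − I)·e^(rT) = (256.97 − 5.0030)·e^(0.0811·7/12) = 251.9670 × 1.048445 = 264.1735
Value (long) = (F − K)·e^(−rT) = (264.1735 − 272.90) × 0.953793 = -8.3233
Value = -CHF 8.32

-CHF 8.32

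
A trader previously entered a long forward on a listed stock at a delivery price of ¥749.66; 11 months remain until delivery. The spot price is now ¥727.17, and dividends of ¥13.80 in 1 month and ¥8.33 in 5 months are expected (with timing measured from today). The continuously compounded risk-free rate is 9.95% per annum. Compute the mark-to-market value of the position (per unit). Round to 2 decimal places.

¥21.18

PV(remaining dividends) I = 13.80·e^(−0.0995·1/12) + 8.33·e^(−0.0995·5/12) = 21.6778
Current forward F = (S − I)·e^(rT) = (727.17 − 21.6778)·e^(0.0995·11/12) = 705.4922 × 1.095497 = 772.8646
Value (long) = (F − K)·e^(−rT) = (772.8646 − 749.66) × 0.912828 = 21.1818
Value = ¥21.18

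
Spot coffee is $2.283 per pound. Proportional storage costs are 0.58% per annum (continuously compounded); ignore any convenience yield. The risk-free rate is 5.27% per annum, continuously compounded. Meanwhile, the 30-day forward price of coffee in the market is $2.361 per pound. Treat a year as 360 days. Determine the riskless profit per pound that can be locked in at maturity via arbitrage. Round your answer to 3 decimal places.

$0.067 per pound

Fair forward: F* = S·e^(carry·T), with carry = (r + u) = 0.0527 + 0.0058 = 0.0585
F* = 2.283 · e^(0.0585 × 30/360) = 2.283 · e^0.004875 = 2.283 × 1.004887 = $2.2942
Market $2.361 > fair $2.2942: forward overpriced → cash-and-carry (buy spot, short the forward).
At maturity, profit = |F_mkt − F*| = |2.361 − 2.2942| = $0.067 per pound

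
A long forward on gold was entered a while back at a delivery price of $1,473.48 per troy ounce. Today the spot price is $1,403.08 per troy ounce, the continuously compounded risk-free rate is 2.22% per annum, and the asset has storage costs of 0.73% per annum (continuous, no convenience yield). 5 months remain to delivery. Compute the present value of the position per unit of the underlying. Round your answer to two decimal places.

Current fair forward for the remaining 5 months: F = S·e^((r + u)·T), (r + u) = 0.0222 + 0.0073 = 0.0295
F = 1403.08 · e^(0.0295 × 5/12) = 1403.08 × 1.01236752 = 1420.4326
Value of long forward = (F − K)·e^(−rT) = (1420.4326 − 1473.48) · e^(−0.0222·5/12)
= -53.0474 × 0.99079265 = -52.56

-$52.56 per troy ounce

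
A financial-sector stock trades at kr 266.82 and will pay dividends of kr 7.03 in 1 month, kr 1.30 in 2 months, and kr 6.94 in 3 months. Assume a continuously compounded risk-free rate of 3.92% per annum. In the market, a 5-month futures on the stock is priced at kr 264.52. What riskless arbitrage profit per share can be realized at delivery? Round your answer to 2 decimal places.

kr 8.73 per share

PV(dividends) I = 7.03·e^(−0.0392·1/12) + 1.30·e^(−0.0392·2/12) + 6.94·e^(−0.0392·3/12) = 15.1709
Fair futures F* = (S − I)·e^(rT) = (266.82 − 15.1709)·e^0.016333 = 251.6491 × 1.016467 = 255.7930
Market kr 264.52 > fair 255.7930: forward overpriced → cash-and-carry (borrow at r, buy the stock and collect the dividends, short the forward).
Profit at T = |F_mkt − F*| = |264.52 − 255.7930| = kr 8.73 per share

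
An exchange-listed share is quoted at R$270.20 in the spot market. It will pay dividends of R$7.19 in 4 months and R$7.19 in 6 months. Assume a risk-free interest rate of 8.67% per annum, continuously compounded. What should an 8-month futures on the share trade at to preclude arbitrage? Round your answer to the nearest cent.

PV(dividends) I = 7.19·e^(−0.0867·4/12) + 7.19·e^(−0.0867·6/12)
I = 6.9852 + 6.8850 = 13.8702
F = (S − I)·e^(rT) = (270.20 − 13.8702) · e^(0.0867·8/12)
= 256.3298 · e^0.057800 = 256.3298 × 1.059503 = R$271.58

R$271.58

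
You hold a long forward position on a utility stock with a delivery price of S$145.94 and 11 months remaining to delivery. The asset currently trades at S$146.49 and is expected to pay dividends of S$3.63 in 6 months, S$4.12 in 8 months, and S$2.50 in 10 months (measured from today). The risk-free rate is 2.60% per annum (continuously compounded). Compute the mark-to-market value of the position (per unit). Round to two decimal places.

PV(remaining dividends) I = 3.63·e^(−0.0260·6/12) + 4.12·e^(−0.0260·8/12) + 2.50·e^(−0.0260·10/12) = 10.0787
Current forward F = (S − I)·e^(rT) = (146.49 − 10.0787)·e^(0.0260·11/12) = 136.4113 × 1.024120 = 139.7015
Value (long) = (F − K)·e^(−rT) = (139.7015 − 145.94) × 0.976448 = -6.0916
Value = -S$6.09

-S$6.09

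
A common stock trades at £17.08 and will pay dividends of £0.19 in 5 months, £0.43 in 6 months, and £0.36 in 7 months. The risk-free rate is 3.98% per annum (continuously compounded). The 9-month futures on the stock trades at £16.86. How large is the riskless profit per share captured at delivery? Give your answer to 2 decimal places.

PV(dividends) I = 0.19·e^(−0.0398·5/12) + 0.43·e^(−0.0398·6/12) + 0.36·e^(−0.0398·7/12) = 0.9601
Fair futures F* = (S − I)·e^(rT) = (17.08 − 0.9601)·e^0.029850 = 16.1199 × 1.030300 = 16.6083
Market £16.86 > fair 16.6083: forward overpriced → cash-and-carry (borrow at r, buy the stock and collect the dividends, short the forward).
Profit at T = |F_mkt − F*| = |16.86 − 16.6083| = £0.25 per share

£0.25 per share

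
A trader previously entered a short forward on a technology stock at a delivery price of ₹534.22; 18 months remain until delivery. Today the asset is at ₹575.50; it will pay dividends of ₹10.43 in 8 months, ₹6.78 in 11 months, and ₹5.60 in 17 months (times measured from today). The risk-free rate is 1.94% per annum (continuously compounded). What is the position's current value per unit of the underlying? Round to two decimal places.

PV(remaining dividends) I = 10.43·e^(−0.0194·8/12) + 6.78·e^(−0.0194·11/12) + 5.60·e^(−0.0194·17/12) = 22.4047
Current forward F = (S − I)·e^(rT) = (575.50 − 22.4047)·e^(0.0194·18/12) = 553.0953 × 1.029528 = 569.4271
Value (long) = (F − K)·e^(−rT) = (569.4271 − 534.22) × 0.971319 = 34.1973
Short position value = −(long value) = -₹34.20

-₹34.20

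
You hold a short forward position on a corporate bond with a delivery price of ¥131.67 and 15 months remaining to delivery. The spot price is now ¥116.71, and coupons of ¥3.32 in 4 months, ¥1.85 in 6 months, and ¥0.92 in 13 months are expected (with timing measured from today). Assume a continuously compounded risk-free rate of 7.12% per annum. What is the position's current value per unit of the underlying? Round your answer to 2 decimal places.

PV(remaining coupons) I = 3.32·e^(−0.0712·4/12) + 1.85·e^(−0.0712·6/12) + 0.92·e^(−0.0712·13/12) = 5.8791
Current forward F = (S − I)·e^(rT) = (116.71 − 5.8791)·e^(0.0712·15/12) = 110.8309 × 1.093081 = 121.1472
Value (long) = (F − K)·e^(−rT) = (121.1472 − 131.67) × 0.914846 = -9.6267
Short position value = −(long value) = ¥9.63

¥9.63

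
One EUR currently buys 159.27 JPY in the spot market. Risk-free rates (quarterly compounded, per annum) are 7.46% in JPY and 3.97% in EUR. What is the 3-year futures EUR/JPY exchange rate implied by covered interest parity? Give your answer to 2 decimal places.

By covered interest parity, F = S · (1+r_JPY/4)^(4T) / (1+r_EUR/4)^(4T)
= 159.27 × 1.248245 / 1.125821 = 159.27 × 1.108742
F = 176.59 JPY per EUR

176.59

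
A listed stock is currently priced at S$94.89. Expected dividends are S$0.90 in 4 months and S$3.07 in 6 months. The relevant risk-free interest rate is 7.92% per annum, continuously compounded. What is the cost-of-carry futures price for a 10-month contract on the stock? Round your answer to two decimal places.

S$97.28

PV(dividends) I = 0.90·e^(−0.0792·4/12) + 3.07·e^(−0.0792·6/12)
I = 0.8766 + 2.9508 = 3.8274
F = (S − I)·e^(rT) = (94.89 − 3.8274) · e^(0.0792·10/12)
= 91.0626 · e^0.066000 = 91.0626 × 1.068227 = S$97.28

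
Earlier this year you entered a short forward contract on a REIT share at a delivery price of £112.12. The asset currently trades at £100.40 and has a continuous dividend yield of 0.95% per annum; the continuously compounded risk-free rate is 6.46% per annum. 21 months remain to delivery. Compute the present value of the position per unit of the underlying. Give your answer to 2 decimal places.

£1.39

Current fair forward for the remaining 21 months: F = S·e^((r − q)·T), (r − q) = 0.0646 − 0.0095 = 0.0551
F = 100.40 · e^(0.0551 × 21/12) = 100.40 × 1.101227 = 110.5632
Value of long forward = (F − K)·e^(−rT) = (110.5632 − 112.12) · e^(−0.0646·21/12)
= -1.5568 × 0.893106 = -1.39
Short position value = −(long value) = £1.39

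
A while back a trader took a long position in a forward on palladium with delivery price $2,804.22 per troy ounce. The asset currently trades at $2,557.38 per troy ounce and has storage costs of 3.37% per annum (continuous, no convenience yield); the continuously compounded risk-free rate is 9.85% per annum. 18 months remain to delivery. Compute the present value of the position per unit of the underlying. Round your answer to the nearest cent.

$270.93 per troy ounce

Current fair forward for the remaining 18 months: F = S·e^((r + u)·T), (r + u) = 0.0985 + 0.0337 = 0.1322
F = 2557.38 · e^(0.1322 × 18/12) = 2557.38 × 1.21932814 = 3118.2854
Value of long forward = (F − K)·e^(−rT) = (3118.2854 − 2804.22) · e^(−0.0985·18/12)
= 314.0654 × 0.86264675 = 270.93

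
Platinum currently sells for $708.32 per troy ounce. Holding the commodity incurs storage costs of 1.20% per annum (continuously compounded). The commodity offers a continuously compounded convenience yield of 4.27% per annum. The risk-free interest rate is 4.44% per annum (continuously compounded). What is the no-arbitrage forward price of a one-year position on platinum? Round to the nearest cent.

Net carry = r + u − y = 0.0444 + 0.0120 − 0.0427 = 0.0137
F = S·e^((r+u−y)T) = 708.32 · e^(0.0137 × 12/12) = 708.32 · e^0.013700
= 708.32 × 1.013794 = $718.09 per troy ounce

$718.09 per troy ounce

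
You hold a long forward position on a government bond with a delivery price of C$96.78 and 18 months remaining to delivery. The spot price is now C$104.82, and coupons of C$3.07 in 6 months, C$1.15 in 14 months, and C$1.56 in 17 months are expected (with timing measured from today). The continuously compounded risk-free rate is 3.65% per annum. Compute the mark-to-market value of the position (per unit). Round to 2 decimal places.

C$7.60

PV(remaining coupons) I = 3.07·e^(−0.0365·6/12) + 1.15·e^(−0.0365·14/12) + 1.56·e^(−0.0365·17/12) = 5.5979
Current forward F = (S − I)·e^(rT) = (104.82 − 5.5979)·e^(0.0365·18/12) = 99.2221 × 1.056277 = 104.8060
Value (long) = (F − K)·e^(−rT) = (104.8060 − 96.78) × 0.946722 = 7.5984
Value = C$7.60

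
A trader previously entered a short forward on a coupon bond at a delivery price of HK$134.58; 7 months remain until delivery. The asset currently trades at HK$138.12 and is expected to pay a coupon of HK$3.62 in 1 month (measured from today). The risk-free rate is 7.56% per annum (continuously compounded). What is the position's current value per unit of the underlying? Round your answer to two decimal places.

PV(remaining coupons) I = 3.62·e^(−0.0756·1/12) = 3.5973
Current forward F = (S − I)·e^(rT) = (138.12 − 3.5973)·e^(0.0756·7/12) = 134.5227 × 1.045087 = 140.5879
Value (long) = (F − K)·e^(−rT) = (140.5879 − 134.58) × 0.956858 = 5.7487
Short position value = −(long value) = -HK$5.75

-HK$5.75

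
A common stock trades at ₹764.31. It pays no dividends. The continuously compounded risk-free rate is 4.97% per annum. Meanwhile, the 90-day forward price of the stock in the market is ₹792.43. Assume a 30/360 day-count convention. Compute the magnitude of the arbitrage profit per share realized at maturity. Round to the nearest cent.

₹18.56 per share

Fair forward: F* = S·e^(carry·T), with carry = r = 0.0497
F* = 764.31 · e^(0.0497 × 90/360) = 764.31 · e^0.012425 = 764.31 × 1.012503 = ₹773.8662
Market ₹792.43 > fair ₹773.8662: forward overpriced → cash-and-carry (buy spot, short the forward).
At maturity, profit = |F_mkt − F*| = |792.43 − 773.8662| = ₹18.56 per share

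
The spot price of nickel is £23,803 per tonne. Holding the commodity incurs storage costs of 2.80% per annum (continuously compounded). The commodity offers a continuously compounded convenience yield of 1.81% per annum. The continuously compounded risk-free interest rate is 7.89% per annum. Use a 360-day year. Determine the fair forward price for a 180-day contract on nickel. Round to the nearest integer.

£24,884 per tonne

Net carry = r + u − y = 0.0789 + 0.0280 − 0.0181 = 0.0888
F = S·e^((r+u−y)T) = 23803 · e^(0.0888 × 180/360) = 23803 · e^0.044400
= 23803 × 1.045400 = £24,884 per tonne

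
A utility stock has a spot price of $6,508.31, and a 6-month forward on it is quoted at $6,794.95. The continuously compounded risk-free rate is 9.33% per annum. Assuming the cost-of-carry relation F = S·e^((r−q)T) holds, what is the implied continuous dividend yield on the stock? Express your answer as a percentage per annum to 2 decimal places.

From F = S·e^((r−q)T): (r − q) = ln(F/S)/T
ln(6794.95/6508.31) = ln(1.044042) = 0.043100
(r − q) = 0.043100 / (6/12) = 0.086200
q = r − ln(F/S)/T = 0.0933 − 0.086200 = 0.007100
q = 0.71%

0.71%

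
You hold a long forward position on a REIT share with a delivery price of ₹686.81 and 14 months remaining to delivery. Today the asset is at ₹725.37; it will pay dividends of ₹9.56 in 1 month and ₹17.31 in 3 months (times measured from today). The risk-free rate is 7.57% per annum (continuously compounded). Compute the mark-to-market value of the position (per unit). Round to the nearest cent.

₹70.13

PV(remaining dividends) I = 9.56·e^(−0.0757·1/12) + 17.31·e^(−0.0757·3/12) = 26.4854
Current forward F = (S − I)·e^(rT) = (725.37 − 26.4854)·e^(0.0757·14/12) = 698.8846 × 1.092334 = 763.4154
Value (long) = (F − K)·e^(−rT) = (763.4154 − 686.81) × 0.915471 = 70.1300
Value = ₹70.13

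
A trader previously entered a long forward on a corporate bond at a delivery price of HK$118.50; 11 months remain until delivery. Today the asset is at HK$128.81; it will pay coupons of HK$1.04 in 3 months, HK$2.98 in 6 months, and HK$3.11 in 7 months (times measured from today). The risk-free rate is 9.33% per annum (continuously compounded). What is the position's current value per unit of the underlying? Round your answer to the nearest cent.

HK$13.22

PV(remaining coupons) I = 1.04·e^(−0.0933·3/12) + 2.98·e^(−0.0933·6/12) + 3.11·e^(−0.0933·7/12) = 6.8055
Current forward F = (S − I)·e^(rT) = (128.81 − 6.8055)·e^(0.0933·11/12) = 122.0045 × 1.089289 = 132.8982
Value (long) = (F − K)·e^(−rT) = (132.8982 − 118.50) × 0.918030 = 13.2180
Value = HK$13.22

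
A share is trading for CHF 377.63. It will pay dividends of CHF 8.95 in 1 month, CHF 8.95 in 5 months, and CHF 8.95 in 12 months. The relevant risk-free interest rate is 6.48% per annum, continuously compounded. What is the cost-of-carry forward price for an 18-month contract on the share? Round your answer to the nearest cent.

PV(dividends) I = 8.95·e^(−0.0648·1/12) + 8.95·e^(−0.0648·5/12) + 8.95·e^(−0.0648·12/12)
I = 8.9018 + 8.7116 + 8.3884 = 26.0018
F = (S − I)·e^(rT) = (377.63 − 26.0018) · e^(0.0648·18/12)
= 351.6282 · e^0.097200 = 351.6282 × 1.102081 = CHF 387.52

CHF 387.52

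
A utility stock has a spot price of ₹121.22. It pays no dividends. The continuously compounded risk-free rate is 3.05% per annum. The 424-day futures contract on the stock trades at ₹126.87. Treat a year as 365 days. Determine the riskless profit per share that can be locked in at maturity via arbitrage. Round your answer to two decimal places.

₹1.28 per share

Fair futures: F* = S·e^(carry·T), with carry = r = 0.0305
F* = 121.22 · e^(0.0305 × 424/365) = 121.22 · e^0.035430 = 121.22 × 1.036065 = ₹125.5918
Market ₹126.87 > fair ₹125.5918: forward overpriced → cash-and-carry (buy spot, short the forward).
At maturity, profit = |F_mkt − F*| = |126.87 − 125.5918| = ₹1.28 per share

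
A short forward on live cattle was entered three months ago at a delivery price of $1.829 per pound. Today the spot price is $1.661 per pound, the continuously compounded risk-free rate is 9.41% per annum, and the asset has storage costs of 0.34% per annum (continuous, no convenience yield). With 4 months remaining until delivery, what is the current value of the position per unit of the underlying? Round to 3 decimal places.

Current fair forward for the remaining 4 months: F = S·e^((r + u)·T), (r + u) = 0.0941 + 0.0034 = 0.0975
F = 1.661 · e^(0.0975 × 4/12) = 1.661 × 1.033034 = 1.7159
Value of long forward = (F − K)·e^(−rT) = (1.7159 − 1.829) · e^(−0.0941·4/12)
= -0.1131 × 0.969120 = -0.110
Short position value = −(long value) = $0.110

$0.110 per pound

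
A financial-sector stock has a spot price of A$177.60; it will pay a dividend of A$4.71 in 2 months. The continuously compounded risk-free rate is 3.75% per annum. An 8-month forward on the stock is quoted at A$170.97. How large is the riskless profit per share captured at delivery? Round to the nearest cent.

A$6.33 per share

PV(dividends) I = 4.71·e^(−0.0375·2/12) = 4.6807
Fair forward F* = (S − I)·e^(rT) = (177.60 − 4.6807)·e^0.025000 = 172.9193 × 1.025315 = 177.2968
Market A$170.97 < fair 177.2968: forward underpriced → reverse cash-and-carry (short the stock, invest proceeds at r, pay the dividends, go long the forward).
Profit at T = |F_mkt − F*| = |170.97 − 177.2968| = A$6.33 per share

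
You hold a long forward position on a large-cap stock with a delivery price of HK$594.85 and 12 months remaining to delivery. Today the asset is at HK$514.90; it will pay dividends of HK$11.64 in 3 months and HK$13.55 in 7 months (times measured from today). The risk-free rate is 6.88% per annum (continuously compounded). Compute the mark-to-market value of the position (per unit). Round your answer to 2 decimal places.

-HK$64.86

PV(remaining dividends) I = 11.64·e^(−0.0688·3/12) + 13.55·e^(−0.0688·7/12) = 24.4585
Current forward F = (S − I)·e^(rT) = (514.90 − 24.4585)·e^(0.0688·12/12) = 490.4415 × 1.071222 = 525.3717
Value (long) = (F − K)·e^(−rT) = (525.3717 − 594.85) × 0.933513 = -64.8589
Value = -HK$64.86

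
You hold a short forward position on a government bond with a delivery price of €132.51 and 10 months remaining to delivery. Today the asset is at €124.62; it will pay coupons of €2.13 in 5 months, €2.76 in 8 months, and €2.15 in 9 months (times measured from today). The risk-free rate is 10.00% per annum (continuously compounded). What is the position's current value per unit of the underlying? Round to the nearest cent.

PV(remaining coupons) I = 2.13·e^(−0.1000·5/12) + 2.76·e^(−0.1000·8/12) + 2.15·e^(−0.1000·9/12) = 6.6197
Current forward F = (S − I)·e^(rT) = (124.62 − 6.6197)·e^(0.1000·10/12) = 118.0003 × 1.086904 = 128.2550
Value (long) = (F − K)·e^(−rT) = (128.2550 − 132.51) × 0.920044 = -3.9148
Short position value = −(long value) = €3.91

€3.91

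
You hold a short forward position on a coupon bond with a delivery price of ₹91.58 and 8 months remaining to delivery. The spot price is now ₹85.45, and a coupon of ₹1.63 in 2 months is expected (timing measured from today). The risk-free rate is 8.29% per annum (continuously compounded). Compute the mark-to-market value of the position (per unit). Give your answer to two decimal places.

₹2.81

PV(remaining coupons) I = 1.63·e^(−0.0829·2/12) = 1.6076
Current forward F = (S − I)·e^(rT) = (85.45 − 1.6076)·e^(0.0829·8/12) = 83.8424 × 1.056822 = 88.6065
Value (long) = (F − K)·e^(−rT) = (88.6065 − 91.58) × 0.946233 = -2.8136
Short position value = −(long value) = ₹2.81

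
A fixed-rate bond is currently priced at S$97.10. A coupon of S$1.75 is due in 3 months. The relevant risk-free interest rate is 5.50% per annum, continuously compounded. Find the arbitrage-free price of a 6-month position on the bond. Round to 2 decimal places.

S$98.03

PV(coupons) I = 1.75·e^(−0.0550·3/12)
I = 1.7261
F = (S − I)·e^(rT) = (97.10 − 1.7261) · e^(0.0550·6/12)
= 95.3739 · e^0.027500 = 95.3739 × 1.027882 = S$98.03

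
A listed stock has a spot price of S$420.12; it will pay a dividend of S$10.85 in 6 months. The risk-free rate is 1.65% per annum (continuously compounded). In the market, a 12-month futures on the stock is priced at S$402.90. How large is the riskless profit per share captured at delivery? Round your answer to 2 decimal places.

S$13.27 per share

PV(dividends) I = 10.85·e^(−0.0165·6/12) = 10.7609
Fair futures F* = (S − I)·e^(rT) = (420.12 − 10.7609)·e^0.016500 = 409.3591 × 1.016637 = 416.1696
Market S$402.90 < fair 416.1696: forward underpriced → reverse cash-and-carry (short the stock, invest proceeds at r, pay the dividends, go long the forward).
Profit at T = |F_mkt − F*| = |402.90 − 416.1696| = S$13.27 per share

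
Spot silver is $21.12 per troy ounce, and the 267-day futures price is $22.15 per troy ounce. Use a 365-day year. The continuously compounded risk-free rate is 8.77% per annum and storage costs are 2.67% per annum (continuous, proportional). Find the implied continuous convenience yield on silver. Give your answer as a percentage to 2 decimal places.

4.93%

F = S·e^((r+u−y)T) ⇒ (r+u−y) = ln(F/S)/T
ln(22.15/21.12) = 0.047617; /T ⇒ 0.065094
y = r + u − ln(F/S)/T = 0.0877 + 0.0267 − 0.065094 = 0.049306
y = 4.93%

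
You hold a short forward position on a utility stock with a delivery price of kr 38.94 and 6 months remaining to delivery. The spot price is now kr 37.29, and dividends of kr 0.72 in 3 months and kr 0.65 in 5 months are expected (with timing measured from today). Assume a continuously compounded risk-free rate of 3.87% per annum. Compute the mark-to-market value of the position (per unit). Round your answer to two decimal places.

PV(remaining dividends) I = 0.72·e^(−0.0387·3/12) + 0.65·e^(−0.0387·5/12) = 1.3527
Current forward F = (S − I)·e^(rT) = (37.29 − 1.3527)·e^(0.0387·6/12) = 35.9373 × 1.019538 = 36.6394
Value (long) = (F − K)·e^(−rT) = (36.6394 − 38.94) × 0.980836 = -2.2565
Short position value = −(long value) = kr 2.26

kr 2.26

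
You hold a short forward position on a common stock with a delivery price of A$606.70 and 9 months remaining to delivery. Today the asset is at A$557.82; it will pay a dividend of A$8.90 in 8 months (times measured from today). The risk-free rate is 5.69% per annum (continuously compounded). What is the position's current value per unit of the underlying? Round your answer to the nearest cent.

PV(remaining dividends) I = 8.90·e^(−0.0569·8/12) = 8.5687
Current forward F = (S − I)·e^(rT) = (557.82 − 8.5687)·e^(0.0569·9/12) = 549.2513 × 1.043599 = 573.1981
Value (long) = (F − K)·e^(−rT) = (573.1981 − 606.70) × 0.958223 = -32.1023
Short position value = −(long value) = A$32.10

A$32.10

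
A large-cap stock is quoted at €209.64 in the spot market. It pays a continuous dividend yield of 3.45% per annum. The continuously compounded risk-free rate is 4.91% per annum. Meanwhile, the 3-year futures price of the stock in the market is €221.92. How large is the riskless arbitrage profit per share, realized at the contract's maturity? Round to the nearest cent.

Fair futures: F* = S·e^(carry·T), with carry = (r − q) = 0.0491 − 0.0345 = 0.0146
F* = 209.64 · e^(0.0146 × 3) = 209.64 · e^0.043800 = 209.64 × 1.044773 = €219.0262
Market €221.92 > fair €219.0262: forward overpriced → cash-and-carry (buy spot, short the forward).
At maturity, profit = |F_mkt − F*| = |221.92 − 219.0262| = €2.89 per share

€2.89 per share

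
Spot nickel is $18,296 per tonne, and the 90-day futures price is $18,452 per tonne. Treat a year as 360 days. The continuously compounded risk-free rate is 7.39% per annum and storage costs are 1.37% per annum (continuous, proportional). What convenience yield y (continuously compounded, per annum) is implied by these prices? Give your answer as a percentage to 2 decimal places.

F = S·e^((r+u−y)T) ⇒ (r+u−y) = ln(F/S)/T
ln(18452/18296) = 0.008490; /T ⇒ 0.033960
y = r + u − ln(F/S)/T = 0.0739 + 0.0137 − 0.033960 = 0.053640
y = 5.36%

5.36%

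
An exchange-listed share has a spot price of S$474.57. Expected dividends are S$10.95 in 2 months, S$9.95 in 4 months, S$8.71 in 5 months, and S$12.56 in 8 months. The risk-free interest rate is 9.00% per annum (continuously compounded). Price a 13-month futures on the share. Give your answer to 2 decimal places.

S$478.35

PV(dividends) I = 10.95·e^(−0.0900·2/12) + 9.95·e^(−0.0900·4/12) + 8.71·e^(−0.0900·5/12) + 12.56·e^(−0.0900·8/12)
I = 10.7870 + 9.6559 + 8.3894 + 11.8286 = 40.6609
F = (S − I)·e^(rT) = (474.57 − 40.6609) · e^(0.0900·13/12)
= 433.9091 · e^0.097500 = 433.9091 × 1.102411 = S$478.35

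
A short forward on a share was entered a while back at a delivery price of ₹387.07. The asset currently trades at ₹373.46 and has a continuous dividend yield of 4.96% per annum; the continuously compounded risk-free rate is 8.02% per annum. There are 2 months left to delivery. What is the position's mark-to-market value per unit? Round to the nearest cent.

₹11.55

Current fair forward for the remaining 2 months: F = S·e^((r − q)·T), (r − q) = 0.0802 − 0.0496 = 0.0306
F = 373.46 · e^(0.0306 × 2/12) = 373.46 × 1.005113 = 375.3695
Value of long forward = (F − K)·e^(−rT) = (375.3695 − 387.07) · e^(−0.0802·2/12)
= -11.7005 × 0.986722 = -11.55
Short position value = −(long value) = ₹11.55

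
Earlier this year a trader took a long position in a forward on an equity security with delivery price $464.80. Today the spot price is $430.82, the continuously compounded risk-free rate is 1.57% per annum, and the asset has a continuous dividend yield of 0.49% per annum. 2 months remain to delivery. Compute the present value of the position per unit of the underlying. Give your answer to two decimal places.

Current fair forward for the remaining 2 months: F = S·e^((r − q)·T), (r − q) = 0.0157 − 0.0049 = 0.0108
F = 430.82 · e^(0.0108 × 2/12) = 430.82 × 1.001802 = 431.5963
Value of long forward = (F − K)·e^(−rT) = (431.5963 − 464.80) · e^(−0.0157·2/12)
= -33.2037 × 0.997387 = -33.12

-$33.12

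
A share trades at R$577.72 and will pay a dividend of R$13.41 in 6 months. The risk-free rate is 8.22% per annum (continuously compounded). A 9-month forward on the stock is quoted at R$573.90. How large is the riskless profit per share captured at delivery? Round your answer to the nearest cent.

R$26.87 per share

PV(dividends) I = 13.41·e^(−0.0822·6/12) = 12.8700
Fair forward F* = (S − I)·e^(rT) = (577.72 − 12.8700)·e^0.061650 = 564.8500 × 1.063590 = 600.7688
Market R$573.90 < fair 600.7688: forward underpriced → reverse cash-and-carry (short the stock, invest proceeds at r, pay the dividends, go long the forward).
Profit at T = |F_mkt − F*| = |573.90 − 600.7688| = R$26.87 per share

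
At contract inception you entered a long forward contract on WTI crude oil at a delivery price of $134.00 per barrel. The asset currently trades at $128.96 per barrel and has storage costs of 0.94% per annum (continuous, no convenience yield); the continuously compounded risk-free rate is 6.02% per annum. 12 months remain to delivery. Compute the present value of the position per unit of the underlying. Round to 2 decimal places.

$4.01 per barrel

Current fair forward for the remaining 12 months: F = S·e^((r + u)·T), (r + u) = 0.0602 + 0.0094 = 0.0696
F = 128.96 · e^(0.0696 × 12/12) = 128.96 × 1.072079 = 138.2553
Value of long forward = (F − K)·e^(−rT) = (138.2553 − 134.00) · e^(−0.0602·12/12)
= 4.2553 × 0.941576 = 4.01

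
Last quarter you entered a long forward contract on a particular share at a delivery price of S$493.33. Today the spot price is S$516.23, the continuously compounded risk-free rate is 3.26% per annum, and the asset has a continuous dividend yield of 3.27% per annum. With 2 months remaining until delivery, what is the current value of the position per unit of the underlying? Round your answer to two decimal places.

Current fair forward for the remaining 2 months: F = S·e^((r − q)·T), (r − q) = 0.0326 − 0.0327 = -0.0001
F = 516.23 · e^(-0.0001 × 2/12) = 516.23 × 0.999983 = 516.2212
Value of long forward = (F − K)·e^(−rT) = (516.2212 − 493.33) · e^(−0.0326·2/12)
= 22.8912 × 0.994581 = 22.77

S$22.77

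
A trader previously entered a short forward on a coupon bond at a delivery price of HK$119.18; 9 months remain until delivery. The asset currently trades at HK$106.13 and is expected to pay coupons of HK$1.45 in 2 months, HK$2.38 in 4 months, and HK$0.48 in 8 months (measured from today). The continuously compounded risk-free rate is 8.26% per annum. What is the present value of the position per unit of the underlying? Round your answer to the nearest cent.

HK$10.09

PV(remaining coupons) I = 1.45·e^(−0.0826·2/12) + 2.38·e^(−0.0826·4/12) + 0.48·e^(−0.0826·8/12) = 4.1998
Current forward F = (S − I)·e^(rT) = (106.13 − 4.1998)·e^(0.0826·9/12) = 101.9302 × 1.063909 = 108.4445
Value (long) = (F − K)·e^(−rT) = (108.4445 − 119.18) × 0.939930 = -10.0906
Short position value = −(long value) = HK$10.09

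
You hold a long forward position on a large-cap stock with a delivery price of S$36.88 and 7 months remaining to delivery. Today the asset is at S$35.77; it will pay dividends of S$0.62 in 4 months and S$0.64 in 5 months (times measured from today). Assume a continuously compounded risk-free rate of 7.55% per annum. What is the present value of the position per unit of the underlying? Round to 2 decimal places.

PV(remaining dividends) I = 0.62·e^(−0.0755·4/12) + 0.64·e^(−0.0755·5/12) = 1.2248
Current forward F = (S − I)·e^(rT) = (35.77 − 1.2248)·e^(0.0755·7/12) = 34.5452 × 1.045026 = 36.1006
Value (long) = (F − K)·e^(−rT) = (36.1006 − 36.88) × 0.956914 = -0.7458
Value = -S$0.75

-S$0.75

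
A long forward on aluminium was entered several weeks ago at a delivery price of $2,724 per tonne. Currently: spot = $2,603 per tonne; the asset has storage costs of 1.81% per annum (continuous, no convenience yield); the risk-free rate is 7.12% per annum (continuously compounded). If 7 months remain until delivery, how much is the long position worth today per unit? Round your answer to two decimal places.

Current fair forward for the remaining 7 months: F = S·e^((r + u)·T), (r + u) = 0.0712 + 0.0181 = 0.0893
F = 2603 · e^(0.0893 × 7/12) = 2603 × 1.05347231 = 2742.1884
Value of long forward = (F − K)·e^(−rT) = (2742.1884 − 2724) · e^(−0.0712·7/12)
= 18.1884 × 0.95931736 = 17.45

$17.45 per tonne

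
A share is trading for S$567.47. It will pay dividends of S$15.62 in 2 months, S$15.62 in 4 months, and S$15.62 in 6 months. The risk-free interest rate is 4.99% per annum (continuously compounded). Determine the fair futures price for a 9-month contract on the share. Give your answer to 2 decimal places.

PV(dividends) I = 15.62·e^(−0.0499·2/12) + 15.62·e^(−0.0499·4/12) + 15.62·e^(−0.0499·6/12)
I = 15.4906 + 15.3623 + 15.2351 = 46.0880
F = (S − I)·e^(rT) = (567.47 − 46.0880) · e^(0.0499·9/12)
= 521.3820 · e^0.037425 = 521.3820 × 1.038134 = S$541.26

S$541.26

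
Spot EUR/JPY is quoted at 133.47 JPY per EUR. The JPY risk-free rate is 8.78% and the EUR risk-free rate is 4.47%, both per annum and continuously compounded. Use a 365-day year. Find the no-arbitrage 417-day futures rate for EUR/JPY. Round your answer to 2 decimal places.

F = S·e^((r_JPY − r_EUR)T) = 133.47 · e^((0.0878 − 0.0447) × 417/365)
= 133.47 · e^0.049240 = 133.47 × 1.050472
F = 140.21 JPY per EUR

140.21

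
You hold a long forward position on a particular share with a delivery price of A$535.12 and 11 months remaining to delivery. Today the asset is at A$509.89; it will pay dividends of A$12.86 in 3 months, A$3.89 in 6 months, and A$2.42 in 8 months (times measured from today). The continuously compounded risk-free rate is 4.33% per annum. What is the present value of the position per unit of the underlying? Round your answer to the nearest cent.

PV(remaining dividends) I = 12.86·e^(−0.0433·3/12) + 3.89·e^(−0.0433·6/12) + 2.42·e^(−0.0433·8/12) = 18.8794
Current forward F = (S − I)·e^(rT) = (509.89 − 18.8794)·e^(0.0433·11/12) = 491.0106 × 1.040490 = 510.8916
Value (long) = (F − K)·e^(−rT) = (510.8916 − 535.12) × 0.961086 = -23.2856
Value = -A$23.29

-A$23.29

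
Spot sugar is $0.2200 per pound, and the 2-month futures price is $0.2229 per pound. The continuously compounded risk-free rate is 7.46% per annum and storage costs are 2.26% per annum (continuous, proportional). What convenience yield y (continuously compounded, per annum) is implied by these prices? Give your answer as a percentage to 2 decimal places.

F = S·e^((r+u−y)T) ⇒ (r+u−y) = ln(F/S)/T
ln(0.2229/0.2200) = 0.013096; /T ⇒ 0.078576
y = r + u − ln(F/S)/T = 0.0746 + 0.0226 − 0.078576 = 0.018624
y = 1.86%

1.86%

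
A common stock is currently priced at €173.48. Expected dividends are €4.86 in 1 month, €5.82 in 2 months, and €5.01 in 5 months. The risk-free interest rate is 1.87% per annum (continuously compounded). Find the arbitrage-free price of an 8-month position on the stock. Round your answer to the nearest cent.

€159.83

PV(dividends) I = 4.86·e^(−0.0187·1/12) + 5.82·e^(−0.0187·2/12) + 5.01·e^(−0.0187·5/12)
I = 4.8524 + 5.8019 + 4.9711 = 15.6254
F = (S − I)·e^(rT) = (173.48 − 15.6254) · e^(0.0187·8/12)
= 157.8546 · e^0.012467 = 157.8546 × 1.012545 = €159.83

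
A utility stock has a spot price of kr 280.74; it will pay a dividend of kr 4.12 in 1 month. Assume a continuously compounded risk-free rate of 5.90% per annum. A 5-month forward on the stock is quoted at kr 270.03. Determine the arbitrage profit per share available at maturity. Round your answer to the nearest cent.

PV(dividends) I = 4.12·e^(−0.0590·1/12) = 4.0998
Fair forward F* = (S − I)·e^(rT) = (280.74 − 4.0998)·e^0.024583 = 276.6402 × 1.024888 = 283.5252
Market kr 270.03 < fair 283.5252: forward underpriced → reverse cash-and-carry (short the stock, invest proceeds at r, pay the dividends, go long the forward).
Profit at T = |F_mkt − F*| = |270.03 − 283.5252| = kr 13.50 per share

kr 13.50 per share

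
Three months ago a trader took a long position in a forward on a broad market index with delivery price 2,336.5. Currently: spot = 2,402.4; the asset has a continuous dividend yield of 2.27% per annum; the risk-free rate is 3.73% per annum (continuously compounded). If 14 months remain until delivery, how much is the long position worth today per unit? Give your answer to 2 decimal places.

Current fair forward for the remaining 14 months: F = S·e^((r − q)·T), (r − q) = 0.0373 − 0.0227 = 0.0146
F = 2402.4 · e^(0.0146 × 14/12) = 2402.4 × 1.01717923 = 2443.6714
Value of long forward = (F − K)·e^(−rT) = (2443.6714 − 2336.5) · e^(−0.0373·14/12)
= 107.1714 × 0.95741660 = 102.61

102.61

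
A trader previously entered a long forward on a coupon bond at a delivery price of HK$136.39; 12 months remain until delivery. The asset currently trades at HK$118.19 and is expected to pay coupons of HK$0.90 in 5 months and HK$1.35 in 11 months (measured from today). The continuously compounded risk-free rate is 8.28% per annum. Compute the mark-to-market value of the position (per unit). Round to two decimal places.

PV(remaining coupons) I = 0.90·e^(−0.0828·5/12) + 1.35·e^(−0.0828·11/12) = 2.1208
Current forward F = (S − I)·e^(rT) = (118.19 − 2.1208)·e^(0.0828·12/12) = 116.0692 × 1.086325 = 126.0889
Value (long) = (F − K)·e^(−rT) = (126.0889 − 136.39) × 0.920535 = -9.4825
Value = -HK$9.48

-HK$9.48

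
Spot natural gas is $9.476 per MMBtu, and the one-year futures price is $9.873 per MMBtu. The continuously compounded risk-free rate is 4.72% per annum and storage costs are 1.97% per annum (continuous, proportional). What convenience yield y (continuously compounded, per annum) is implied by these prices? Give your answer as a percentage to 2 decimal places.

2.59%

F = S·e^((r+u−y)T) ⇒ (r+u−y) = ln(F/S)/T
ln(9.873/9.476) = 0.041041; /T ⇒ 0.041041
y = r + u − ln(F/S)/T = 0.0472 + 0.0197 − 0.041041 = 0.025859
y = 2.59%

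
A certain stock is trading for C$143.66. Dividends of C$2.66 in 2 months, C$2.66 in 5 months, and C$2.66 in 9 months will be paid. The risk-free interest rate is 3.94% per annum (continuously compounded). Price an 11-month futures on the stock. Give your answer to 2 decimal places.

PV(dividends) I = 2.66·e^(−0.0394·2/12) + 2.66·e^(−0.0394·5/12) + 2.66·e^(−0.0394·9/12)
I = 2.6426 + 2.6167 + 2.5825 = 7.8418
F = (S − I)·e^(rT) = (143.66 − 7.8418) · e^(0.0394·11/12)
= 135.8182 · e^0.036117 = 135.8182 × 1.036777 = C$140.81

C$140.81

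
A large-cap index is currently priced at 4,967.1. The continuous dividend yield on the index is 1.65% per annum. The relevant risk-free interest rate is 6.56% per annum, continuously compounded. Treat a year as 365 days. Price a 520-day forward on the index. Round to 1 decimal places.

5,327.0

F = S·e^((r − q)T) = 4967.1 · e^((0.0656 − 0.0165) × 520/365)
= 4967.1 · e^0.069951 = 4967.1 × 1.072456
F = 5,327.0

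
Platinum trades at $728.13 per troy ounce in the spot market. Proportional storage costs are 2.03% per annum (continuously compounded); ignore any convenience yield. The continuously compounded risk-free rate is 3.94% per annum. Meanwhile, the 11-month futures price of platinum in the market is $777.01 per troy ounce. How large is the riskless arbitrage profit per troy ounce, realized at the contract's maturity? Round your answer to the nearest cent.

Fair futures: F* = S·e^(carry·T), with carry = (r + u) = 0.0394 + 0.0203 = 0.0597
F* = 728.13 · e^(0.0597 × 11/12) = 728.13 · e^0.054725 = 728.13 × 1.056250 = $769.0873
Market $777.01 > fair $769.0873: forward overpriced → cash-and-carry (buy spot, short the forward).
At maturity, profit = |F_mkt − F*| = |777.01 − 769.0873| = $7.92 per troy ounce

$7.92 per troy ounce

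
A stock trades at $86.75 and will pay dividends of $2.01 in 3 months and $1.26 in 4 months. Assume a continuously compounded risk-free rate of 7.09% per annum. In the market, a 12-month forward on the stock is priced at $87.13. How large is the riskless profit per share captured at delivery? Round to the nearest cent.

$2.55 per share

PV(dividends) I = 2.01·e^(−0.0709·3/12) + 1.26·e^(−0.0709·4/12) = 3.2053
Fair forward F* = (S − I)·e^(rT) = (86.75 − 3.2053)·e^0.070900 = 83.5447 × 1.073474 = 89.6831
Market $87.13 < fair 89.6831: forward underpriced → reverse cash-and-carry (short the stock, invest proceeds at r, pay the dividends, go long the forward).
Profit at T = |F_mkt − F*| = |87.13 − 89.6831| = $2.55 per share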